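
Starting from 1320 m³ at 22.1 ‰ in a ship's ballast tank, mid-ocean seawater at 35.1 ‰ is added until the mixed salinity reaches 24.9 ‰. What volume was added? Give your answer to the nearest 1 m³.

362 m³

Salt balance: 1,320×22.1 + V×35.1 = (1,320+V)×24.9
29,172 + 35.1V = 32,868 + 24.9V
3,696 = 10.2V
V = 362.35 m³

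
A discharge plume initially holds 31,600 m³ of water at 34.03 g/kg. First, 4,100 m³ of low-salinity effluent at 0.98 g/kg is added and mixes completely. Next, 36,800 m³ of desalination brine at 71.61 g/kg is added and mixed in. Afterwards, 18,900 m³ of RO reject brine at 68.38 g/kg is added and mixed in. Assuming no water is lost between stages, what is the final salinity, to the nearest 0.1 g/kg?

54.8 g/kg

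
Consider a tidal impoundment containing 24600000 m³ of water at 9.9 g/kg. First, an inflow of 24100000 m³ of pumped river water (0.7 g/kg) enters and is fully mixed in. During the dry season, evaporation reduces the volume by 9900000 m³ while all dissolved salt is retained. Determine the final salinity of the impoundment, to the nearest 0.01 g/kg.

After mixing: salt = 24,600,000×9.9 + 24,100,000×0.7 = 260,410,000; volume = 48,700,000 m³
After evaporation: salt unchanged = 260,410,000; volume = 48,700,000 − 9,900,000 = 38,800,000 m³
S = 260,410,000 / 38,800,000 = 6.7116 g/kg

6.71 g/kg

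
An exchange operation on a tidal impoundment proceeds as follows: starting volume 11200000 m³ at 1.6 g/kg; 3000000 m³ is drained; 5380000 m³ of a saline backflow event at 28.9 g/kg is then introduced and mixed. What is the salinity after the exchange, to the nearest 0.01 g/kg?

12.42 g/kg

Remaining after removal: 8,200,000 m³ at 1.6 g/kg (salt = 13,120,000)
After addition: salt = 13,120,000 + 5,380,000×28.9 = 168,602,000; volume = 13,580,000 m³
S = 168,602,000 / 13,580,000 = 12.4155 g/kg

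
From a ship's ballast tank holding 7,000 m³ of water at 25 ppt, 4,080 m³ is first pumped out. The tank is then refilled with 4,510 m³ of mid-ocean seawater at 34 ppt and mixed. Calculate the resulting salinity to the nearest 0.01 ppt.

Remaining after removal: 2,920 m³ at 25 ppt (salt = 73,000)
After addition: salt = 73,000 + 4,510×34 = 226,340; volume = 7,430 m³
S = 226,340 / 7,430 = 30.463 ppt

30.46 ppt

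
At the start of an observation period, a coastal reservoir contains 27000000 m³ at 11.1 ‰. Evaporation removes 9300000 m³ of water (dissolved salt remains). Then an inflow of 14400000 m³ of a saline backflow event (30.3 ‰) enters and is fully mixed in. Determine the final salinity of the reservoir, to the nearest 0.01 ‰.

After evaporation: salt = 27,000,000×11.1 = 299,700,000; volume = 27,000,000 − 9,300,000 = 17,700,000 m³
After mixing: salt = 299,700,000 + 14,400,000×30.3 = 736,020,000; volume = 17,700,000 + 14,400,000 = 32,100,000 m³
S = 736,020,000 / 32,100,000 = 22.929 ‰

22.93 ‰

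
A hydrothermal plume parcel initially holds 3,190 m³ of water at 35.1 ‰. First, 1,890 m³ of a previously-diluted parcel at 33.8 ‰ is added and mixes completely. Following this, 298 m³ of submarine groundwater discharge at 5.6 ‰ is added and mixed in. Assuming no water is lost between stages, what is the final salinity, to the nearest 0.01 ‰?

33.01 ‰

Total salt / total volume:
Initial salt = 3,190×35.1 = 111,969
After stage 1: salt = 111,969 + 1,890×33.8 = 175,851; volume = 5,080 m³; S = 34.616 ‰
After stage 2: salt = 175,851 + 298×5.6 = 177,519.8; volume = 5,378 m³
S = 177,519.8 / 5,378 = 33.0085 ‰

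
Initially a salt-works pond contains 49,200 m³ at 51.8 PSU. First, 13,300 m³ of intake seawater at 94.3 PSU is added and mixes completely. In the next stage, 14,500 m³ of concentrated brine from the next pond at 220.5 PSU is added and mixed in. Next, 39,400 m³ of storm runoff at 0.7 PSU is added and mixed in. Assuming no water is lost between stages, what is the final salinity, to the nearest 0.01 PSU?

60.37 PSU

Salt balance:
Initial salt = 49,200×51.8 = 2,548,560
After stage 1: salt = 2,548,560 + 13,300×94.3 = 3,802,750; volume = 62,500 m³; S = 60.844 PSU
After stage 2: salt = 3,802,750 + 14,500×220.5 = 7,000,000; volume = 77,000 m³; S = 90.909 PSU
After stage 3: salt = 7,000,000 + 39,400×0.7 = 7,027,580; volume = 116,400 m³
S = 7,027,580 / 116,400 = 60.3744 PSU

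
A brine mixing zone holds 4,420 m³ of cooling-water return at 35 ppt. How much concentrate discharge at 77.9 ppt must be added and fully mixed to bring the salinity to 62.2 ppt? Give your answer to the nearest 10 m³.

Salt balance: 4,420×35 + V×77.9 = (4,420+V)×62.2
154,700 + 77.9V = 274,924 + 62.2V
120,224 = 15.7V
V = 7,657.58 m³

7660 m³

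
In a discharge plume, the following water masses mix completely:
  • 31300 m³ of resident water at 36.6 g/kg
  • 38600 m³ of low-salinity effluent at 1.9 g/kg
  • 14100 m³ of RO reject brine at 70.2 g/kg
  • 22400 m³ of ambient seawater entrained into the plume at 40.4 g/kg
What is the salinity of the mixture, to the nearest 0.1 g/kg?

29.3 g/kg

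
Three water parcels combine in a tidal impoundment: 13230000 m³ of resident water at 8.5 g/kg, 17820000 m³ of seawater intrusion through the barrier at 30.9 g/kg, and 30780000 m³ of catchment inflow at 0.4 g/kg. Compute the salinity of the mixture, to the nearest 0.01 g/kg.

Weighted by volume,
salt = 13,230,000×8.5 + 17,820,000×30.9 + 30,780,000×0.4 = 112,455,000 + 550,638,000 + 12,312,000 = 675,405,000
volume = 13,230,000 + 17,820,000 + 30,780,000 = 61,830,000 m³
S = 675,405,000 / 61,830,000 = 10.9236 g/kg

10.92 g/kg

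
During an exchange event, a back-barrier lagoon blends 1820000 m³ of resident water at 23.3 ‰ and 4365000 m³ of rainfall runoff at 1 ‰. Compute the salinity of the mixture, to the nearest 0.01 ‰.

Weighted by volume,
salt = 1,820,000×23.3 + 4,365,000×1 = 42,406,000 + 4,365,000 = 46,771,000
volume = 1,820,000 + 4,365,000 = 6,185,000 m³
S = 46,771,000 / 6,185,000 = 7.562 ‰

7.56 ‰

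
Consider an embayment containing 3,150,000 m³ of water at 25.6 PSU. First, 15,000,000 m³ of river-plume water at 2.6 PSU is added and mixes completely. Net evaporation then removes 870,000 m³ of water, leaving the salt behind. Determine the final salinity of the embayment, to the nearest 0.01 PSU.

6.92 PSU

After mixing: salt = 3,150,000×25.6 + 15,000,000×2.6 = 119,640,000; volume = 18,150,000 m³
After evaporation: salt unchanged = 119,640,000; volume = 18,150,000 − 870,000 = 17,280,000 m³
S = 119,640,000 / 17,280,000 = 6.9236 PSU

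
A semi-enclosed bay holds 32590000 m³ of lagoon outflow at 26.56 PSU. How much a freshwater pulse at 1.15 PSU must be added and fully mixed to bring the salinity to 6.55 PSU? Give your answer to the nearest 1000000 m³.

121000000 m³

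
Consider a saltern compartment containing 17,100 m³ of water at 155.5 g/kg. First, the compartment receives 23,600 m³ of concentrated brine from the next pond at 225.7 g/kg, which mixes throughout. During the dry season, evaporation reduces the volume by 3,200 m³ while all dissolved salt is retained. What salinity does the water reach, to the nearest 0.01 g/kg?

After mixing: salt = 17,100×155.5 + 23,600×225.7 = 7,985,570; volume = 40,700 m³
After evaporation: salt unchanged = 7,985,570; volume = 40,700 − 3,200 = 37,500 m³
S = 7,985,570 / 37,500 = 212.9485 g/kg

212.95 g/kg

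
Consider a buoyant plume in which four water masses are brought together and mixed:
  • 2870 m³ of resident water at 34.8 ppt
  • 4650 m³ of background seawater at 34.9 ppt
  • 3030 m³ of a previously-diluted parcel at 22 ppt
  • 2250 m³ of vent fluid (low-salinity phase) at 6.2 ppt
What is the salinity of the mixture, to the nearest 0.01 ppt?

Mass of salt is conserved:
salt = 2,870×34.8 + 4,650×34.9 + 3,030×22 + 2,250×6.2 = 99,876 + 162,285 + 66,660 + 13,950 = 342,771
volume = 2,870 + 4,650 + 3,030 + 2,250 = 12,800 m³
S = 342,771 / 12,800 = 26.779 ppt

26.78 ppt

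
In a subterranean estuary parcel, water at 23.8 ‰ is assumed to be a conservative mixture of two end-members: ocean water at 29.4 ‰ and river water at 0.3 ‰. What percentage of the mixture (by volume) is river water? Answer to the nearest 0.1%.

19.2%

Let f be the freshwater fraction. Salt balance per unit volume:
f×0.3 + (1−f)×29.4 = 23.8
f = (29.4 − 23.8) / (29.4 − 0.3) = 5.6/29.1 = 0.1924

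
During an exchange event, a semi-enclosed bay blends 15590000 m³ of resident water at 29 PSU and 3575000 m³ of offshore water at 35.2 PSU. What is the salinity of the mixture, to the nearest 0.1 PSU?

30.2 PSU

By conservation of dissolved salt,
salt = 15,590,000×29 + 3,575,000×35.2 = 452,110,000 + 125,840,000 = 577,950,000
volume = 15,590,000 + 3,575,000 = 19,165,000 m³
S = 577,950,000 / 19,165,000 = 30.157 PSU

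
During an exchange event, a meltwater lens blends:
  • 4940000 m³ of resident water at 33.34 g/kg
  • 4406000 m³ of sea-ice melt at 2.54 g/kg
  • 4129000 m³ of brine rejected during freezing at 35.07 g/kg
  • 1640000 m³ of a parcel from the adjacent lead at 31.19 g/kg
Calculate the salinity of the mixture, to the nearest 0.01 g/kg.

24.60 g/kg

By conservation of dissolved salt,
salt = 4,940,000×33.34 + 4,406,000×2.54 + 4,129,000×35.07 + 1,640,000×31.19 = 164,699,600 + 11,191,240 + 144,804,030 + 51,151,600 = 371,846,470
volume = 4,940,000 + 4,406,000 + 4,129,000 + 1,640,000 = 15,115,000 m³
S = 371,846,470 / 15,115,000 = 24.6012 g/kg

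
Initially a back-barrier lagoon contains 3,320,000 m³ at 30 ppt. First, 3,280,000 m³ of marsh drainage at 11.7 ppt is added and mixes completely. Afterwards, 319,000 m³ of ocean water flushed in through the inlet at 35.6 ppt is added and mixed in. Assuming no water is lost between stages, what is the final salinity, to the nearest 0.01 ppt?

21.58 ppt

Conserving salt mass:
Initial salt = 3,320,000×30 = 99,600,000
After stage 1: salt = 99,600,000 + 3,280,000×11.7 = 137,976,000; volume = 6,600,000 m³; S = 20.905 ppt
After stage 2: salt = 137,976,000 + 319,000×35.6 = 149,332,400; volume = 6,919,000 m³
S = 149,332,400 / 6,919,000 = 21.5829 ppt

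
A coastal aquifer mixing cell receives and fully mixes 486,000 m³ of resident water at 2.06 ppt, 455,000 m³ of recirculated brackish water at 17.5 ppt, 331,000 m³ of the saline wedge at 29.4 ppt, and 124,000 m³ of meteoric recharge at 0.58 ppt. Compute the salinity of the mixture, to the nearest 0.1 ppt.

13.4 ppt

Mass of salt is conserved:
salt = 486,000×2.06 + 455,000×17.5 + 331,000×29.4 + 124,000×0.58 = 1,001,160 + 7,962,500 + 9,731,400 + 71,920 = 18,766,980
volume = 486,000 + 455,000 + 331,000 + 124,000 = 1,396,000 m³
S = 18,766,980 / 1,396,000 = 13.443 ppt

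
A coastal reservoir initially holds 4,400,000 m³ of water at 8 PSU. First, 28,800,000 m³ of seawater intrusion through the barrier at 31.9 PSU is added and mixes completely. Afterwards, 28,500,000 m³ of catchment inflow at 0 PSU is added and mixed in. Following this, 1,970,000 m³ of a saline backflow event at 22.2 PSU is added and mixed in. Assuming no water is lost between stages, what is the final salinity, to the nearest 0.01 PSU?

Weighted by volume,
Initial salt = 4,400,000×8 = 35,200,000
After stage 1: salt = 35,200,000 + 28,800,000×31.9 = 953,920,000; volume = 33,200,000 m³; S = 28.733 PSU
After stage 2: salt = 953,920,000 + 28,500,000×0 = 953,920,000; volume = 61,700,000 m³; S = 15.461 PSU
After stage 3: salt = 953,920,000 + 1,970,000×22.2 = 997,654,000; volume = 63,670,000 m³
S = 997,654,000 / 63,670,000 = 15.6691 PSU

15.67 PSU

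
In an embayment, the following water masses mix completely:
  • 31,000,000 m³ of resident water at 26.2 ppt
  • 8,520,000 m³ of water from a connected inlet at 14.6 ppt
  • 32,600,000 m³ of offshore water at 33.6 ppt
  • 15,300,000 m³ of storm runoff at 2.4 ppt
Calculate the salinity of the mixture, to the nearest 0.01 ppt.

23.66 ppt

Weighted by volume,
salt = 31,000,000×26.2 + 8,520,000×14.6 + 32,600,000×33.6 + 15,300,000×2.4 = 812,200,000 + 124,392,000 + 1,095,360,000 + 36,720,000 = 2,068,672,000
volume = 31,000,000 + 8,520,000 + 32,600,000 + 15,300,000 = 87,420,000 m³
S = 2,068,672,000 / 87,420,000 = 23.6636 ppt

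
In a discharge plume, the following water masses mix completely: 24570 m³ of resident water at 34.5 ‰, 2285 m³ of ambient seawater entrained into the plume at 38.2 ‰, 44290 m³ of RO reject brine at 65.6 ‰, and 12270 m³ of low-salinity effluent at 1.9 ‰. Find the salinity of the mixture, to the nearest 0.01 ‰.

46.32 ‰

Conserving salt mass:
salt = 24,570×34.5 + 2,285×38.2 + 44,290×65.6 + 12,270×1.9 = 847,665 + 87,287 + 2,905,424 + 23,313 = 3,863,689
volume = 24,570 + 2,285 + 44,290 + 12,270 = 83,415 m³
S = 3,863,689 / 83,415 = 46.3189 ‰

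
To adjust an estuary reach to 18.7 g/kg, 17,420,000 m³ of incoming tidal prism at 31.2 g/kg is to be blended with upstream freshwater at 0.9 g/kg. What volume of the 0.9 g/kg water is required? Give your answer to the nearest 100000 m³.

Salt balance: 17,420,000×31.2 + V×0.9 = (17,420,000+V)×18.7
543,504,000 + 0.9V = 325,754,000 + 18.7V
217,750,000 = 17.8V
V = 12,233,146.07 m³

12200000 m³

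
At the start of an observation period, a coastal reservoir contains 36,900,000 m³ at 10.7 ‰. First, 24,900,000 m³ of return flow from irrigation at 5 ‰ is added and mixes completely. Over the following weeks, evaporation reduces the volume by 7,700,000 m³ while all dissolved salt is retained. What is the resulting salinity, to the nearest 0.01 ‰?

9.60 ‰

After mixing: salt = 36,900,000×10.7 + 24,900,000×5 = 519,330,000; volume = 61,800,000 m³
After evaporation: salt unchanged = 519,330,000; volume = 61,800,000 − 7,700,000 = 54,100,000 m³
S = 519,330,000 / 54,100,000 = 9.5994 ‰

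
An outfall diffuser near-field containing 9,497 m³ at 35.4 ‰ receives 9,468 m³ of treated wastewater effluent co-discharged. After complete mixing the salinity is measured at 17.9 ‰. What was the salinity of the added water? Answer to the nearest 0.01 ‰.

0.35 ‰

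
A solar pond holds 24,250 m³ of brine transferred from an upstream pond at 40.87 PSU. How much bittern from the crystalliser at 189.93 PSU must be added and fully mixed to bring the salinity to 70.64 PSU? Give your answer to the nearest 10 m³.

6050 m³

Salt balance: 24,250×40.87 + V×189.93 = (24,250+V)×70.64
991,097.5 + 189.93V = 1,713,020 + 70.64V
721,922.5 = 119.29V
V = 6,051.83 m³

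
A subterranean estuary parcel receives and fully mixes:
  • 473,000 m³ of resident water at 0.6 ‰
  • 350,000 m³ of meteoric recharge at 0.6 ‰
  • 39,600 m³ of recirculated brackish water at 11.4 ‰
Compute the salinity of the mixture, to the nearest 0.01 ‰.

Weighted by volume,
salt = 473,000×0.6 + 350,000×0.6 + 39,600×11.4 = 283,800 + 210,000 + 451,440 = 945,240
volume = 473,000 + 350,000 + 39,600 = 862,600 m³
S = 945,240 / 862,600 = 1.0958 ‰

1.10 ‰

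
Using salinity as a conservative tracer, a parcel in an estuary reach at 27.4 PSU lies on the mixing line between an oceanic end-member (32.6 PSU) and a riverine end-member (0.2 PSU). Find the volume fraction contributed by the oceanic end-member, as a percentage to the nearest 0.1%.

Let g be the oceanic fraction. Salt balance per unit volume:
g×32.6 + (1−g)×0.2 = 27.4
g = (27.4 − 0.2) / (32.6 − 0.2) = 27.2/32.4 = 0.8395

84.0%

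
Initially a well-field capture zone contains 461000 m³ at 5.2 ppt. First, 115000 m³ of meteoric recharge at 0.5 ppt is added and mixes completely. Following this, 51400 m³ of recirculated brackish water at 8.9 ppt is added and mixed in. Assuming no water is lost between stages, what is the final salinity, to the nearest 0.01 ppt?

4.64 ppt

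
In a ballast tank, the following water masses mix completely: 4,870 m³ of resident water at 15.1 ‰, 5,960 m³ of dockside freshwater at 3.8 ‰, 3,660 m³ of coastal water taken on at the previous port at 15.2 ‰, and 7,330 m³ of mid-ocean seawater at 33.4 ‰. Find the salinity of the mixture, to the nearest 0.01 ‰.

18.18 ‰

Salt balance:
salt = 4,870×15.1 + 5,960×3.8 + 3,660×15.2 + 7,330×33.4 = 73,537 + 22,648 + 55,632 + 244,822 = 396,639
volume = 4,870 + 5,960 + 3,660 + 7,330 = 21,820 m³
S = 396,639 / 21,820 = 18.1778 ‰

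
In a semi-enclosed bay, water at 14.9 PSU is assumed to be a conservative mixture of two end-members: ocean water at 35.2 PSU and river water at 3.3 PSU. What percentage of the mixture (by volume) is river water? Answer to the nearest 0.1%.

63.6%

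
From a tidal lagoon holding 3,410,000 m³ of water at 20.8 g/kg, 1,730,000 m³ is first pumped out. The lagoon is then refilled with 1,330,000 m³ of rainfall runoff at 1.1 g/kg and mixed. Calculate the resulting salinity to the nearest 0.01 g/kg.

Remaining after removal: 1,680,000 m³ at 20.8 g/kg (salt = 34,944,000)
After addition: salt = 34,944,000 + 1,330,000×1.1 = 36,407,000; volume = 3,010,000 m³
S = 36,407,000 / 3,010,000 = 12.0953 g/kg

12.10 g/kg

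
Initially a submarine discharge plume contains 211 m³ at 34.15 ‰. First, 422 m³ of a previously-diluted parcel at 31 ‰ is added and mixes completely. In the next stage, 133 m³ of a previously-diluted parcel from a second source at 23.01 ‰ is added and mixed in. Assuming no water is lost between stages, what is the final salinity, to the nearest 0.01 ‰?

30.48 ‰

Total salt / total volume:
Initial salt = 211×34.15 = 7,205.65
After stage 1: salt = 7,205.65 + 422×31 = 20,287.65; volume = 633 m³; S = 32.05 ‰
After stage 2: salt = 20,287.65 + 133×23.01 = 23,347.98; volume = 766 m³
S = 23,347.98 / 766 = 30.4804 ‰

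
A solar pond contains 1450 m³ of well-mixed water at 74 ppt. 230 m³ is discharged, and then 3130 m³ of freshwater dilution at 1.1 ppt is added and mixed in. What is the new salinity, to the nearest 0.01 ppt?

21.55 ppt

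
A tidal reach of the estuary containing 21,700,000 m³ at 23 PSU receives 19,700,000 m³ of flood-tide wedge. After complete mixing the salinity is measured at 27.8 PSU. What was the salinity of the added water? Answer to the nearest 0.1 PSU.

33.1 PSU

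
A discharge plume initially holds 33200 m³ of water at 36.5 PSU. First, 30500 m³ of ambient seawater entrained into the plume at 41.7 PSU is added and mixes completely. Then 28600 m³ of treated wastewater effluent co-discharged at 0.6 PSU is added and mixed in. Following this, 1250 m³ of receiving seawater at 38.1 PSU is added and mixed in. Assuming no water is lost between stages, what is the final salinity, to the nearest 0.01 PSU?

27.24 PSU

Conserving salt mass:
Initial salt = 33,200×36.5 = 1,211,800
After stage 1: salt = 1,211,800 + 30,500×41.7 = 2,483,650; volume = 63,700 m³; S = 38.99 PSU
After stage 2: salt = 2,483,650 + 28,600×0.6 = 2,500,810; volume = 92,300 m³; S = 27.094 PSU
After stage 3: salt = 2,500,810 + 1,250×38.1 = 2,548,435; volume = 93,550 m³
S = 2,548,435 / 93,550 = 27.2414 PSU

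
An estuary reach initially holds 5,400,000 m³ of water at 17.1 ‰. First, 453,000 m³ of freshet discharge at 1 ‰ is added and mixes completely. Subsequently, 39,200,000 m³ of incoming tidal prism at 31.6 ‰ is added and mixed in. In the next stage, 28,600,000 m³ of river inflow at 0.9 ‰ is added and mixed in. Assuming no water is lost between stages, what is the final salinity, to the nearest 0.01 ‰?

Mass of salt is conserved:
Initial salt = 5,400,000×17.1 = 92,340,000
After stage 1: salt = 92,340,000 + 453,000×1 = 92,793,000; volume = 5,853,000 m³; S = 15.854 ‰
After stage 2: salt = 92,793,000 + 39,200,000×31.6 = 1,331,513,000; volume = 45,053,000 m³; S = 29.554 ‰
After stage 3: salt = 1,331,513,000 + 28,600,000×0.9 = 1,357,253,000; volume = 73,653,000 m³
S = 1,357,253,000 / 73,653,000 = 18.4277 ‰

18.43 ‰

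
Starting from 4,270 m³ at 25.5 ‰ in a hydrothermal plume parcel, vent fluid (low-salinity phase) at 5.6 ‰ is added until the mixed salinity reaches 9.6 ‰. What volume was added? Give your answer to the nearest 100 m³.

Salt balance: 4,270×25.5 + V×5.6 = (4,270+V)×9.6
108,885 + 5.6V = 40,992 + 9.6V
67,893 = 4V
V = 16,973.25 m³

17000 m³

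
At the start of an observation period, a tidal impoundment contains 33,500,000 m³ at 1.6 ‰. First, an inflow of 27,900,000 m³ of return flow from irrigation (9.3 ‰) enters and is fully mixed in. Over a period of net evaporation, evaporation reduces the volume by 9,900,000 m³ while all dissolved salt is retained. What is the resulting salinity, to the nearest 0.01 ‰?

6.08 ‰

After mixing: salt = 33,500,000×1.6 + 27,900,000×9.3 = 313,070,000; volume = 61,400,000 m³
After evaporation: salt unchanged = 313,070,000; volume = 61,400,000 − 9,900,000 = 51,500,000 m³
S = 313,070,000 / 51,500,000 = 6.079 ‰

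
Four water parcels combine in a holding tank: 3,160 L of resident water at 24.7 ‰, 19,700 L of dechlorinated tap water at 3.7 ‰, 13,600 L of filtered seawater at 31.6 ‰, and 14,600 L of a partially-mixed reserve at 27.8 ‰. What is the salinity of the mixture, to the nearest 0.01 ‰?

Salt balance:
salt = 3,160×24.7 + 19,700×3.7 + 13,600×31.6 + 14,600×27.8 = 78,052 + 72,890 + 429,760 + 405,880 = 986,582
volume = 3,160 + 19,700 + 13,600 + 14,600 = 51,060 L
S = 986,582 / 51,060 = 19.322 ‰

19.32 ‰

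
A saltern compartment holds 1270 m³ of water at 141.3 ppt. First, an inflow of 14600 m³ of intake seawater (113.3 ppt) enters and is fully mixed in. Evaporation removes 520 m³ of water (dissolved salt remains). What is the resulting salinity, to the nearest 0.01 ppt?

After mixing: salt = 1,270×141.3 + 14,600×113.3 = 1,833,631; volume = 15,870 m³
After evaporation: salt unchanged = 1,833,631; volume = 15,870 − 520 = 15,350 m³
S = 1,833,631 / 15,350 = 119.4548 ppt

119.45 ppt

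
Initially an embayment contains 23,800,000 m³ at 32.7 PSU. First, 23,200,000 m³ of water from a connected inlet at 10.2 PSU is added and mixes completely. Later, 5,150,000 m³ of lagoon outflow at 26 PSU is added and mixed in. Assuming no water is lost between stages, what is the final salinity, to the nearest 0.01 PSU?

22.03 PSU

Mass of salt is conserved:
Initial salt = 23,800,000×32.7 = 778,260,000
After stage 1: salt = 778,260,000 + 23,200,000×10.2 = 1,014,900,000; volume = 47,000,000 m³; S = 21.594 PSU
After stage 2: salt = 1,014,900,000 + 5,150,000×26 = 1,148,800,000; volume = 52,150,000 m³
S = 1,148,800,000 / 52,150,000 = 22.0288 PSU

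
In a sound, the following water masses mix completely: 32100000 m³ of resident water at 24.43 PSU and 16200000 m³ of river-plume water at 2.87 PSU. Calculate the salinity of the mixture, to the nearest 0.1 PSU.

By conservation of dissolved salt,
salt = 32,100,000×24.43 + 16,200,000×2.87 = 784,203,000 + 46,494,000 = 830,697,000
volume = 32,100,000 + 16,200,000 = 48,300,000 m³
S = 830,697,000 / 48,300,000 = 17.199 PSU

17.2 PSU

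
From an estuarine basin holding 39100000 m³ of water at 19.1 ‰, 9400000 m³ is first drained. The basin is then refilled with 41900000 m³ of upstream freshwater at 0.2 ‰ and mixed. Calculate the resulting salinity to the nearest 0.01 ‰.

Remaining after removal: 29,700,000 m³ at 19.1 ‰ (salt = 567,270,000)
After addition: salt = 567,270,000 + 41,900,000×0.2 = 575,650,000; volume = 71,600,000 m³
S = 575,650,000 / 71,600,000 = 8.0398 ‰

8.04 ‰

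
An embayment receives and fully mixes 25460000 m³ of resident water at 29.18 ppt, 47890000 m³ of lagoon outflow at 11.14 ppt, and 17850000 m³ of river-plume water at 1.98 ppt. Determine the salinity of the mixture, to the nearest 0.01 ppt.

14.38 ppt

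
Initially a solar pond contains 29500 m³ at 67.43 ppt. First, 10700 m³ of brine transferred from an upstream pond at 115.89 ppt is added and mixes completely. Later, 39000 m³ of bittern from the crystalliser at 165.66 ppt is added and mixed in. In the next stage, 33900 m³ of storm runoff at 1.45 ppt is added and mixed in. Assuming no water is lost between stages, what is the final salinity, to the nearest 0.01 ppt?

Salt balance:
Initial salt = 29,500×67.43 = 1,989,185
After stage 1: salt = 1,989,185 + 10,700×115.89 = 3,229,208; volume = 40,200 m³; S = 80.329 ppt
After stage 2: salt = 3,229,208 + 39,000×165.66 = 9,689,948; volume = 79,200 m³; S = 122.348 ppt
After stage 3: salt = 9,689,948 + 33,900×1.45 = 9,739,103; volume = 113,100 m³
S = 9,739,103 / 113,100 = 86.1105 ppt

86.11 ppt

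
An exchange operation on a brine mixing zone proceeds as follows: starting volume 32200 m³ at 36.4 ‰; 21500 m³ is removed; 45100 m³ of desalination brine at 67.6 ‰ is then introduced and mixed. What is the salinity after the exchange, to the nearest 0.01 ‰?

61.62 ‰

Remaining after removal: 10,700 m³ at 36.4 ‰ (salt = 389,480)
After addition: salt = 389,480 + 45,100×67.6 = 3,438,240; volume = 55,800 m³
S = 3,438,240 / 55,800 = 61.6172 ‰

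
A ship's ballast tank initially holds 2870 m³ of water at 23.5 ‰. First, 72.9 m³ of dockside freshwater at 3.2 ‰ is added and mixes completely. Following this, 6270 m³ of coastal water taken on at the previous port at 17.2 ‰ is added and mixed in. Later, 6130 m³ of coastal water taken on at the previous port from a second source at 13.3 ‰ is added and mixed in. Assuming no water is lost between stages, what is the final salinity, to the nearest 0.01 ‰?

Conserving salt mass:
Initial salt = 2,870×23.5 = 67,445
After stage 1: salt = 67,445 + 72.9×3.2 = 67,678.28; volume = 2,942.9 m³; S = 22.997 ‰
After stage 2: salt = 67,678.28 + 6,270×17.2 = 175,522.28; volume = 9,212.9 m³; S = 19.052 ‰
After stage 3: salt = 175,522.28 + 6,130×13.3 = 257,051.28; volume = 15,342.9 m³
S = 257,051.28 / 15,342.9 = 16.7538 ‰

16.75 ‰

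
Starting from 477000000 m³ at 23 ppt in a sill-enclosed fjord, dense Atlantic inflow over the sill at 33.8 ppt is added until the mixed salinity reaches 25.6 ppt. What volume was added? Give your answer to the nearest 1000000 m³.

151000000 m³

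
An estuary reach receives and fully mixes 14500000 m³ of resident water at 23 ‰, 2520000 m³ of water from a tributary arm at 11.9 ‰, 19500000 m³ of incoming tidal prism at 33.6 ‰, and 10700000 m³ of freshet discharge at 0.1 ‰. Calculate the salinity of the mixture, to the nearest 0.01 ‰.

By conservation of dissolved salt,
salt = 14,500,000×23 + 2,520,000×11.9 + 19,500,000×33.6 + 10,700,000×0.1 = 333,500,000 + 29,988,000 + 655,200,000 + 1,070,000 = 1,019,758,000
volume = 14,500,000 + 2,520,000 + 19,500,000 + 10,700,000 = 47,220,000 m³
S = 1,019,758,000 / 47,220,000 = 21.5959 ‰

21.60 ‰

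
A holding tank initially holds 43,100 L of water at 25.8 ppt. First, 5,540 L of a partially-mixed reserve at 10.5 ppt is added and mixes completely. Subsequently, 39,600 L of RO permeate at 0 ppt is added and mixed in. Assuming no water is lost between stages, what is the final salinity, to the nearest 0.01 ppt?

13.26 ppt

Mass of salt is conserved:
Initial salt = 43,100×25.8 = 1,111,980
After stage 1: salt = 1,111,980 + 5,540×10.5 = 1,170,150; volume = 48,640 L; S = 24.057 ppt
After stage 2: salt = 1,170,150 + 39,600×0 = 1,170,150; volume = 88,240 L
S = 1,170,150 / 88,240 = 13.261 ppt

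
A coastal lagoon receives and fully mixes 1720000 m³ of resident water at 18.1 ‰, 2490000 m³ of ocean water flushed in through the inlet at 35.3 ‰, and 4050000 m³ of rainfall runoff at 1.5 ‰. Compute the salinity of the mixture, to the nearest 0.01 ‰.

15.15 ‰

Mass of salt is conserved:
salt = 1,720,000×18.1 + 2,490,000×35.3 + 4,050,000×1.5 = 31,132,000 + 87,897,000 + 6,075,000 = 125,104,000
volume = 1,720,000 + 2,490,000 + 4,050,000 = 8,260,000 m³
S = 125,104,000 / 8,260,000 = 15.1458 ‰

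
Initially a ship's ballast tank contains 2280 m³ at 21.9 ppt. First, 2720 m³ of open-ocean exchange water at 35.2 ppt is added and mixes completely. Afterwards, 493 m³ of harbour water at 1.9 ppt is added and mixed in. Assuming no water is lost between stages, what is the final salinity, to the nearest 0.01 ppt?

26.69 ppt

Weighted by volume,
Initial salt = 2,280×21.9 = 49,932
After stage 1: salt = 49,932 + 2,720×35.2 = 145,676; volume = 5,000 m³; S = 29.135 ppt
After stage 2: salt = 145,676 + 493×1.9 = 146,612.7; volume = 5,493 m³
S = 146,612.7 / 5,493 = 26.6908 ppt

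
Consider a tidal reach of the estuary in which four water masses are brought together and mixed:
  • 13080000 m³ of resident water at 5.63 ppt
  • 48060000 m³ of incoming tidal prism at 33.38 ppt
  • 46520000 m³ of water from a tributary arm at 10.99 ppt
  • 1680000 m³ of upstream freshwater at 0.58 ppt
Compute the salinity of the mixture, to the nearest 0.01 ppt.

20.03 ppt

Total salt / total volume:
salt = 13,080,000×5.63 + 48,060,000×33.38 + 46,520,000×10.99 + 1,680,000×0.58 = 73,640,400 + 1,604,242,800 + 511,254,800 + 974,400 = 2,190,112,400
volume = 13,080,000 + 48,060,000 + 46,520,000 + 1,680,000 = 109,340,000 m³
S = 2,190,112,400 / 109,340,000 = 20.0303 ppt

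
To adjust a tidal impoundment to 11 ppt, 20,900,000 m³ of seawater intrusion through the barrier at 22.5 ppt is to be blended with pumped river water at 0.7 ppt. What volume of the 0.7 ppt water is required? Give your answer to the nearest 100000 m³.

Salt balance: 20,900,000×22.5 + V×0.7 = (20,900,000+V)×11
470,250,000 + 0.7V = 229,900,000 + 11V
240,350,000 = 10.3V
V = 23,334,951.46 m³

23300000 m³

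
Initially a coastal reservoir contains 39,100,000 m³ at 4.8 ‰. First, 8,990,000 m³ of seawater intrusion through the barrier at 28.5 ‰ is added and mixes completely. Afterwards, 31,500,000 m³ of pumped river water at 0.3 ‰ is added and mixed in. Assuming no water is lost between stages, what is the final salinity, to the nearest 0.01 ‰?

5.70 ‰

Weighted by volume,
Initial salt = 39,100,000×4.8 = 187,680,000
After stage 1: salt = 187,680,000 + 8,990,000×28.5 = 443,895,000; volume = 48,090,000 m³; S = 9.231 ‰
After stage 2: salt = 443,895,000 + 31,500,000×0.3 = 453,345,000; volume = 79,590,000 m³
S = 453,345,000 / 79,590,000 = 5.696 ‰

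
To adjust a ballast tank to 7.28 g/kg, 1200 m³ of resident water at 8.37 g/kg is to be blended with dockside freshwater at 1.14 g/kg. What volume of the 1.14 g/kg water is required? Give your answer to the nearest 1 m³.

213 m³

Salt balance: 1,200×8.37 + V×1.14 = (1,200+V)×7.28
10,044 + 1.14V = 8,736 + 7.28V
1,308 = 6.14V
V = 213.03 m³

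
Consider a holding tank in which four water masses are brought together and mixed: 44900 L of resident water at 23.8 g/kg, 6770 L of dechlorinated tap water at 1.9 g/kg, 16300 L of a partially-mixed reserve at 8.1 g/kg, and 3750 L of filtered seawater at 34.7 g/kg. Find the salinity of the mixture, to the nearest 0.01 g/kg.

Mass of salt is conserved:
salt = 44,900×23.8 + 6,770×1.9 + 16,300×8.1 + 3,750×34.7 = 1,068,620 + 12,863 + 132,030 + 130,125 = 1,343,638
volume = 44,900 + 6,770 + 16,300 + 3,750 = 71,720 L
S = 1,343,638 / 71,720 = 18.7345 g/kg

18.73 g/kg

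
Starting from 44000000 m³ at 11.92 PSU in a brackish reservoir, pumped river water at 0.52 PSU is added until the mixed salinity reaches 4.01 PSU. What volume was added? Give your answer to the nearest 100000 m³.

99700000 m³

Salt balance: 44,000,000×11.92 + V×0.52 = (44,000,000+V)×4.01
524,480,000 + 0.52V = 176,440,000 + 4.01V
348,040,000 = 3.49V
V = 99,724,928.37 m³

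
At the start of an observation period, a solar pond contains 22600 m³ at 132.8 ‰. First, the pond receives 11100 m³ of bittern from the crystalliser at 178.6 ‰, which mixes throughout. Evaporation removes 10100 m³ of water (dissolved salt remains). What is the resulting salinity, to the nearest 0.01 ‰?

211.18 ‰

After mixing: salt = 22,600×132.8 + 11,100×178.6 = 4,983,740; volume = 33,700 m³
After evaporation: salt unchanged = 4,983,740; volume = 33,700 − 10,100 = 23,600 m³
S = 4,983,740 / 23,600 = 211.1754 ‰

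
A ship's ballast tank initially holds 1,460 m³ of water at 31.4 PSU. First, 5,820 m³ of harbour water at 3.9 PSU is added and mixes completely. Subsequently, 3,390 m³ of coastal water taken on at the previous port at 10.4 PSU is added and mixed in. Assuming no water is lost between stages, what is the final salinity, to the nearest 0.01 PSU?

Conserving salt mass:
Initial salt = 1,460×31.4 = 45,844
After stage 1: salt = 45,844 + 5,820×3.9 = 68,542; volume = 7,280 m³; S = 9.415 PSU
After stage 2: salt = 68,542 + 3,390×10.4 = 103,798; volume = 10,670 m³
S = 103,798 / 10,670 = 9.728 PSU

9.73 PSU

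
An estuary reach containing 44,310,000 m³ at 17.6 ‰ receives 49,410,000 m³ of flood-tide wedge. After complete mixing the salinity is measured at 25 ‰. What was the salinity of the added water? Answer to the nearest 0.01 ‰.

31.64 ‰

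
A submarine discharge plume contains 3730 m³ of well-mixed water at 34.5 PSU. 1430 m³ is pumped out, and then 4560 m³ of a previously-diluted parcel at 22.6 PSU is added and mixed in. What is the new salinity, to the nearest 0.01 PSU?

26.59 PSU

Remaining after removal: 2,300 m³ at 34.5 PSU (salt = 79,350)
After addition: salt = 79,350 + 4,560×22.6 = 182,406; volume = 6,860 m³
S = 182,406 / 6,860 = 26.5898 PSU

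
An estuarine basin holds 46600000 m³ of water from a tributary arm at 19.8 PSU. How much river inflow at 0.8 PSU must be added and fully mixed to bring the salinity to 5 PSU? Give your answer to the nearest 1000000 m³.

164000000 m³

Salt balance: 46,600,000×19.8 + V×0.8 = (46,600,000+V)×5
922,680,000 + 0.8V = 233,000,000 + 5V
689,680,000 = 4.2V
V = 164,209,523.81 m³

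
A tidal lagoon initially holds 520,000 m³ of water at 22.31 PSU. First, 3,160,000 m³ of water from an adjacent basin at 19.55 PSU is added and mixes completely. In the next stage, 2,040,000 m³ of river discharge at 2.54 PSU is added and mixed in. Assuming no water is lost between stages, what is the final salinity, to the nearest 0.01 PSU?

13.73 PSU

Weighted by volume,
Initial salt = 520,000×22.31 = 11,601,200
After stage 1: salt = 11,601,200 + 3,160,000×19.55 = 73,379,200; volume = 3,680,000 m³; S = 19.94 PSU
After stage 2: salt = 73,379,200 + 2,040,000×2.54 = 78,560,800; volume = 5,720,000 m³
S = 78,560,800 / 5,720,000 = 13.7344 PSU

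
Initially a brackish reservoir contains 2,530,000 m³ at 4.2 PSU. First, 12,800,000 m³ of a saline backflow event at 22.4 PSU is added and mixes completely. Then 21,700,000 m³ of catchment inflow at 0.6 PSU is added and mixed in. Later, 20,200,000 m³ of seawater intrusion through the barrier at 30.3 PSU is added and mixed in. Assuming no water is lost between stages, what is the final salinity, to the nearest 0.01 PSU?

Conserving salt mass:
Initial salt = 2,530,000×4.2 = 10,626,000
After stage 1: salt = 10,626,000 + 12,800,000×22.4 = 297,346,000; volume = 15,330,000 m³; S = 19.396 PSU
After stage 2: salt = 297,346,000 + 21,700,000×0.6 = 310,366,000; volume = 37,030,000 m³; S = 8.381 PSU
After stage 3: salt = 310,366,000 + 20,200,000×30.3 = 922,426,000; volume = 57,230,000 m³
S = 922,426,000 / 57,230,000 = 16.1179 PSU

16.12 PSU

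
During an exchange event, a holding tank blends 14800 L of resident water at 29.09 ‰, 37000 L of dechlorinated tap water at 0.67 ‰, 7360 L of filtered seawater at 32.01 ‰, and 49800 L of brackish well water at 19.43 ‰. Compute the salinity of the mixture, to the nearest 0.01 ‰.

15.22 ‰

By conservation of dissolved salt,
salt = 14,800×29.09 + 37,000×0.67 + 7,360×32.01 + 49,800×19.43 = 430,532 + 24,790 + 235,593.6 + 967,614 = 1,658,529.6
volume = 14,800 + 37,000 + 7,360 + 49,800 = 108,960 L
S = 1,658,529.6 / 108,960 = 15.2215 ‰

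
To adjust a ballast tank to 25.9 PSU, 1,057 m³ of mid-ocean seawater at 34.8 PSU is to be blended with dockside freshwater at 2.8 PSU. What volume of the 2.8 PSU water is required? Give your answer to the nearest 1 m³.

Salt balance: 1,057×34.8 + V×2.8 = (1,057+V)×25.9
36,783.6 + 2.8V = 27,376.3 + 25.9V
9,407.3 = 23.1V
V = 407.24 m³

407 m³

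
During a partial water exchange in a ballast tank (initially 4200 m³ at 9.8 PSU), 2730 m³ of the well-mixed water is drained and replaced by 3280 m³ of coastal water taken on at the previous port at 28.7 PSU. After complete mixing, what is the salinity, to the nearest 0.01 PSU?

Remaining after removal: 1,470 m³ at 9.8 PSU (salt = 14,406)
After addition: salt = 14,406 + 3,280×28.7 = 108,542; volume = 4,750 m³
S = 108,542 / 4,750 = 22.8509 PSU

22.85 PSU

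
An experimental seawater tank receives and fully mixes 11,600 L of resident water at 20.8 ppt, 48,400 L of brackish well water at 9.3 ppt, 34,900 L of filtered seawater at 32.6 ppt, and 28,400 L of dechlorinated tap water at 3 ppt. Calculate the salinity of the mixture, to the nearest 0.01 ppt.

15.53 ppt

Weighted by volume,
salt = 11,600×20.8 + 48,400×9.3 + 34,900×32.6 + 28,400×3 = 241,280 + 450,120 + 1,137,740 + 85,200 = 1,914,340
volume = 11,600 + 48,400 + 34,900 + 28,400 = 123,300 L
S = 1,914,340 / 123,300 = 15.5259 ppt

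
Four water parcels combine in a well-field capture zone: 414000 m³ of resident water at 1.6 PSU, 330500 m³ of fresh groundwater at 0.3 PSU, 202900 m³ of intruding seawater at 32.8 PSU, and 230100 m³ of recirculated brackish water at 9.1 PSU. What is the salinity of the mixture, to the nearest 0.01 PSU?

Conserving salt mass:
salt = 414,000×1.6 + 330,500×0.3 + 202,900×32.8 + 230,100×9.1 = 662,400 + 99,150 + 6,655,120 + 2,093,910 = 9,510,580
volume = 414,000 + 330,500 + 202,900 + 230,100 = 1,177,500 m³
S = 9,510,580 / 1,177,500 = 8.0769 PSU

8.08 PSU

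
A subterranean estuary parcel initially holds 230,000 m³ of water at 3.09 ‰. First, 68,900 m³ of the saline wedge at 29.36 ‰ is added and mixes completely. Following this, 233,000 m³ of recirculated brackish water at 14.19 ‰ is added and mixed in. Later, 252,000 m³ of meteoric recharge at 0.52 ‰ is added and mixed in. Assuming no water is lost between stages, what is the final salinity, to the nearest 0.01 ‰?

7.87 ‰

Salt balance:
Initial salt = 230,000×3.09 = 710,700
After stage 1: salt = 710,700 + 68,900×29.36 = 2,733,604; volume = 298,900 m³; S = 9.146 ‰
After stage 2: salt = 2,733,604 + 233,000×14.19 = 6,039,874; volume = 531,900 m³; S = 11.355 ‰
After stage 3: salt = 6,039,874 + 252,000×0.52 = 6,170,914; volume = 783,900 m³
S = 6,170,914 / 783,900 = 7.8721 ‰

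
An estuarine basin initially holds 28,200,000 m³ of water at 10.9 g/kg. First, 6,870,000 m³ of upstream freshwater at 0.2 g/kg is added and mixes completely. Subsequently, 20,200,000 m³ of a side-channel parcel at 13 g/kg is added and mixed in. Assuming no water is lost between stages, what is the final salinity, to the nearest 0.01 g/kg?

10.34 g/kg

Total salt / total volume:
Initial salt = 28,200,000×10.9 = 307,380,000
After stage 1: salt = 307,380,000 + 6,870,000×0.2 = 308,754,000; volume = 35,070,000 m³; S = 8.804 g/kg
After stage 2: salt = 308,754,000 + 20,200,000×13 = 571,354,000; volume = 55,270,000 m³
S = 571,354,000 / 55,270,000 = 10.3375 g/kg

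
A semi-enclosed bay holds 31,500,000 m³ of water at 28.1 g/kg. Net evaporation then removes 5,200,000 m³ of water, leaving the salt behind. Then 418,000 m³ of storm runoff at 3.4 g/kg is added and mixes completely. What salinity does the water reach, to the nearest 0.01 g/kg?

After evaporation: salt = 31,500,000×28.1 = 885,150,000; volume = 31,500,000 − 5,200,000 = 26,300,000 m³
After mixing: salt = 885,150,000 + 418,000×3.4 = 886,571,200; volume = 26,300,000 + 418,000 = 26,718,000 m³
S = 886,571,200 / 26,718,000 = 33.1825 g/kg

33.18 g/kg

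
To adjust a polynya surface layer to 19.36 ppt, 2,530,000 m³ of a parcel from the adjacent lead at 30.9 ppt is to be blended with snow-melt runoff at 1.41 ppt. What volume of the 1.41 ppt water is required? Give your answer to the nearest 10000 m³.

Salt balance: 2,530,000×30.9 + V×1.41 = (2,530,000+V)×19.36
78,177,000 + 1.41V = 48,980,800 + 19.36V
29,196,200 = 17.95V
V = 1,626,529.25 m³

1630000 m³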